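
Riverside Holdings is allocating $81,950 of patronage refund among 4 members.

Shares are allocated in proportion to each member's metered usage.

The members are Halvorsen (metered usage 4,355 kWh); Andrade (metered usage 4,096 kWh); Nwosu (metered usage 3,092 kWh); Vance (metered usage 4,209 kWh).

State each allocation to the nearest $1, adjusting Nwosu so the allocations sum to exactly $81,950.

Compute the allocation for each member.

Halvorsen: $22,657 | Andrade: $21,309 | Nwosu: $16,087 | Vance: $21,897

Total metered usage = 15,752.
Proportional shares: Halvorsen 4,355/15,752 × $81,950 = 22,656.95; Andrade 4,096/15,752 × $81,950 = 21,309.497; Nwosu 3,092/15,752 × $81,950 = 16,086.17; Vance 4,209/15,752 × $81,950 = 21,897.38.
At nearest $1: Halvorsen $22,657; Andrade $21,309; Nwosu $16,086; Vance $21,897. Sum = $81,949.
Difference $81,950 − $81,949 = +$1 applied to Nwosu: Nwosu becomes $16,087.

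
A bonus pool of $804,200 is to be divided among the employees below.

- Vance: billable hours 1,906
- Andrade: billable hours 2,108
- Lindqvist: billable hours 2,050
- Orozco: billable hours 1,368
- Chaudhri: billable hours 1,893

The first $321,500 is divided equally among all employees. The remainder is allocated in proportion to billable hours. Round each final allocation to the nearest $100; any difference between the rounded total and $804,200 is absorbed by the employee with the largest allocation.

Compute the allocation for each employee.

First tranche $321,500 split equally: $64,300 each.
Remainder $482,700 by billable hours (total 9,325): Vance 98,662.33 → $98,700; Andrade 109,118.67 → $109,100; Lindqvist 106,116.35 → $106,100; Orozco 70,813.25 → $70,800; Chaudhri 97,989.39 → $98,000.
Totals: Vance $64,300 + $98,700 = $163,000; Andrade $64,300 + $109,100 = $173,400; Lindqvist $64,300 + $106,100 = $170,400; Orozco $64,300 + $70,800 = $135,100; Chaudhri $64,300 + $98,000 = $162,300.

Vance: $163,000; Andrade: $173,400; Lindqvist: $170,400; Orozco: $135,100; Chaudhri: $162,300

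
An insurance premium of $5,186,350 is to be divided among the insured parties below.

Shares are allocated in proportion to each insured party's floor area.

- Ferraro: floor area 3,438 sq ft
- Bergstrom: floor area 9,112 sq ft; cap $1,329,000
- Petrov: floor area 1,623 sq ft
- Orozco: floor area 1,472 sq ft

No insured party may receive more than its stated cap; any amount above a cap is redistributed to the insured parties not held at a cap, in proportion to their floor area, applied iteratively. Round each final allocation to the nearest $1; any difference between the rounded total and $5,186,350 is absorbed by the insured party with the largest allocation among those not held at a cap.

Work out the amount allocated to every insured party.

Floor area total: 15,645.
Proportional shares (ignoring caps): Ferraro 1,139,704.14; Bergstrom 3,020,646.93; Petrov 538,027.87; Orozco 487,971.06.
Held at cap: Bergstrom ($1,329,000); residual $3,857,350 reallocated over remaining floor area 6,533.
Remaining shares: Ferraro 2,029,935.60 → $2,029,936; Petrov 958,285.48 → $958,285; Orozco 869,128.91 → $869,129.

Ferraro: $2,029,936 | Bergstrom: $1,329,000 | Petrov: $958,285 | Orozco: $869,129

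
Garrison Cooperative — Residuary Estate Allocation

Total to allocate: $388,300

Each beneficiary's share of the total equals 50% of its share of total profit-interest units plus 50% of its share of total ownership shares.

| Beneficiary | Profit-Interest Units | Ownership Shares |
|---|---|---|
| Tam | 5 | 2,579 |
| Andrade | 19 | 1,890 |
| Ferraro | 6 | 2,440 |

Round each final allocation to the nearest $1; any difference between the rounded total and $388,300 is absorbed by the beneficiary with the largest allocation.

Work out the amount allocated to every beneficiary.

Profit-interest units total 30; ownership shares total 6,909.
Combined weights (50% profit-interest units + 50% ownership shares): Tam 0.2700; Andrade 0.4534; Ferraro 0.2766.
Unrounded shares: Tam 104,830.88; Andrade 176,072.61; Ferraro 107,396.51.
After rounding ($1): Tam $104,831; Andrade $176,073; Ferraro $107,397. Sum = $388,301.
Difference $388,300 − $388,301 = −$1 applied to largest allocation (Andrade): Andrade becomes $176,072.

Tam: $104,831 | Andrade: $176,072 | Ferraro: $107,397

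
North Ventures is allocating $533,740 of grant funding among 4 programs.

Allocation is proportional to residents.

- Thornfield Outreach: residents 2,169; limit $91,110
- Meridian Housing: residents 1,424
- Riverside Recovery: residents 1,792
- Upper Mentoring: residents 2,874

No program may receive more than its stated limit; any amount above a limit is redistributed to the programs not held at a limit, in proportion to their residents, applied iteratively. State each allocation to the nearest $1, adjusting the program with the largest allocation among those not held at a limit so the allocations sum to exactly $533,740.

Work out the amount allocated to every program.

Sum of residents: 8,259.
Unconstrained shares: Thornfield Outreach 140,172.18; Meridian Housing 92,026.37; Riverside Recovery 115,808.46; Upper Mentoring 185,732.99.
Capped: Thornfield Outreach ($91,110); residual $442,630 reallocated over remaining residents 6,090.
Remaining shares: Meridian Housing 103,498.38 → $103,498; Riverside Recovery 130,245.15 → $130,245; Upper Mentoring 208,886.47 → $208,886.
Rounding difference +$1 applied to Upper Mentoring → $208,887.

Thornfield Outreach: $91,110; Meridian Housing: $103,498; Riverside Recovery: $130,245; Upper Mentoring: $208,887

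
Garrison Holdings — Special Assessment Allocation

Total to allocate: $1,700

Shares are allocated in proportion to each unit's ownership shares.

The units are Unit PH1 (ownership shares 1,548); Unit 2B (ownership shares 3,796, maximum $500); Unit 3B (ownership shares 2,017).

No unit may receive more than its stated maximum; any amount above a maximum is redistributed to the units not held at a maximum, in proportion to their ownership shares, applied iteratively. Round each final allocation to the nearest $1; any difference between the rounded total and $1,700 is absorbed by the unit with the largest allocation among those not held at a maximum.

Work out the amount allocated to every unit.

Unit PH1: $521 · Unit 2B: $500 · Unit 3B: $679

Combined ownership shares = 7,361.
Pro-rata shares before constraints: Unit PH1 357.51; Unit 2B 876.67; Unit 3B 465.82.
Held at cap: Unit 2B ($500); balance $1,200 reallocated over remaining ownership shares 3,565.
Remaining shares: Unit PH1 521.07 → $521; Unit 3B 678.93 → $679.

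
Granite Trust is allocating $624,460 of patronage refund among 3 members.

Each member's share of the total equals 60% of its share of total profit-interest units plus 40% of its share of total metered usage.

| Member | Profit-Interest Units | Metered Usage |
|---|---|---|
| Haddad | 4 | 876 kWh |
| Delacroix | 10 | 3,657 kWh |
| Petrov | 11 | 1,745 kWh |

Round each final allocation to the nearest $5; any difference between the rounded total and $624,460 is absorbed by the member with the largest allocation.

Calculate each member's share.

Totals — profit-interest units 25, metered usage 6,278.
Blended shares (60% profit-interest units + 40% metered usage): Haddad 0.1518; Delacroix 0.4730; Petrov 0.3752.
Pro-rata amounts: Haddad 94,801.74; Delacroix 295,372.17; Petrov 234,286.09.
Rounded to nearest $5: Haddad $94,800; Delacroix $295,370; Petrov $234,285. Sum = $624,455.
Difference $624,460 − $624,455 = +$5 applied to largest allocation (Delacroix): Delacroix becomes $295,375.

Haddad: $94,800 | Delacroix: $295,375 | Petrov: $234,285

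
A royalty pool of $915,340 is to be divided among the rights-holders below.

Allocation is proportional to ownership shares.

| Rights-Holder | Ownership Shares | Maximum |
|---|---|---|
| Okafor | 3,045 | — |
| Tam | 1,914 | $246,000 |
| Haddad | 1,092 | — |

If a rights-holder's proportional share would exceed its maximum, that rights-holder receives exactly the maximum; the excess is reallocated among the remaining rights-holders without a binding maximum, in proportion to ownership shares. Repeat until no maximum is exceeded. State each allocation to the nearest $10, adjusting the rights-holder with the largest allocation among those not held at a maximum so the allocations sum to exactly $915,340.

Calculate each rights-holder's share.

Okafor: $492,660 · Tam: $246,000 · Haddad: $176,680

Total ownership shares = 6,051.
Proportional shares (ignoring caps): Okafor 460,619.78; Tam 289,532.43; Haddad 165,187.78.
Held at cap: Tam ($246,000); balance $669,340 reallocated over remaining ownership shares 4,137.
Shares after redistribution: Okafor 492,661.42 → $492,660; Haddad 176,678.58 → $176,680.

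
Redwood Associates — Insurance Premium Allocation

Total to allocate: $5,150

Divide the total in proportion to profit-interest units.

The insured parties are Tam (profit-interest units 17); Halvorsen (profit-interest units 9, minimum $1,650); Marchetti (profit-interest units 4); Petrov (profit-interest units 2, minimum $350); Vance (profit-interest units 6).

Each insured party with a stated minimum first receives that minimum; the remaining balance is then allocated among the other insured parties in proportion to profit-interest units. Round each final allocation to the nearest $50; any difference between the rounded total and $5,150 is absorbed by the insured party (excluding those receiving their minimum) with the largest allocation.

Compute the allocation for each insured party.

Tam: $2,000; Halvorsen: $1,650; Marchetti: $450; Petrov: $350; Vance: $700

Fund the minimums — Halvorsen $1,650; Petrov $350. Remaining pool $3,150.
Remaining pool split over remaining profit-interest units 27: Tam 1,983.33 → $2,000; Marchetti 466.67 → $450; Vance 700.00 → $700.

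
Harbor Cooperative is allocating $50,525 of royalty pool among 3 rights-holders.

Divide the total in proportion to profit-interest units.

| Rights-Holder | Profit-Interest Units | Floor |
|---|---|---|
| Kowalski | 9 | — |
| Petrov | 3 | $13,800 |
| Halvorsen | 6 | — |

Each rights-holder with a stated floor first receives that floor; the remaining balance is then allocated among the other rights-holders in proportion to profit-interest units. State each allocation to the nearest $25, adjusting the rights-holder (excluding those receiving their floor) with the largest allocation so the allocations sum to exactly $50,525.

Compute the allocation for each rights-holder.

Kowalski: $22,025 · Petrov: $13,800 · Halvorsen: $14,700

Minimums first: Petrov $13,800. Balance $36,725.
Balance split over remaining profit-interest units 15: Kowalski 22,035.00 → $22,025; Halvorsen 14,690.00 → $14,700.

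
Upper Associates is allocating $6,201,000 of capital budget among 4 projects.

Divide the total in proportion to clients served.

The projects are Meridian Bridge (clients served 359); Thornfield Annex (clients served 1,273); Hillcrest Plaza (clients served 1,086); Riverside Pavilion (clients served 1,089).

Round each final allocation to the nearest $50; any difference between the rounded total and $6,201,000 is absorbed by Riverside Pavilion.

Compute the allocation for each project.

Total clients served = 3,807.
Raw shares: Meridian Bridge 359/3,807 × $6,201,000 = 584,754.14; Thornfield Annex 1,273/3,807 × $6,201,000 = 2,073,515.37; Hillcrest Plaza 1,086/3,807 × $6,201,000 = 1,768,921.99; Riverside Pavilion 1,089/3,807 × $6,201,000 = 1,773,808.51.
After rounding ($50): Meridian Bridge $584,750; Thornfield Annex $2,073,500; Hillcrest Plaza $1,768,900; Riverside Pavilion $1,773,800. Sum = $6,200,950.
Difference $6,201,000 − $6,200,950 = +$50 applied to Riverside Pavilion: Riverside Pavilion becomes $1,773,850.

Meridian Bridge: $584,750; Thornfield Annex: $2,073,500; Hillcrest Plaza: $1,768,900; Riverside Pavilion: $1,773,850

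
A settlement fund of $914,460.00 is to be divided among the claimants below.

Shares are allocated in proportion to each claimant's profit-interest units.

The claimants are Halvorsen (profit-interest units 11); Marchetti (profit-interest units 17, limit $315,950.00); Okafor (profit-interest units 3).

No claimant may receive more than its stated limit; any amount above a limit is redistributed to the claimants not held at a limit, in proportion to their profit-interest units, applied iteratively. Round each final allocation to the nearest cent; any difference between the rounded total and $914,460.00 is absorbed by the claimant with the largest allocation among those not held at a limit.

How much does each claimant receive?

Halvorsen: $470,257.86 | Marchetti: $315,950.00 | Okafor: $128,252.14

Sum of profit-interest units: 31.
Proportional shares (ignoring caps): Halvorsen 324,485.8065; Marchetti 501,478.0645; Okafor 88,496.1290.
Capped: Marchetti ($315,950.00); balance $598,510.00 reallocated over remaining profit-interest units 14.
Redistributed shares: Halvorsen 470,257.8571 → $470,257.86; Okafor 128,252.1429 → $128,252.14.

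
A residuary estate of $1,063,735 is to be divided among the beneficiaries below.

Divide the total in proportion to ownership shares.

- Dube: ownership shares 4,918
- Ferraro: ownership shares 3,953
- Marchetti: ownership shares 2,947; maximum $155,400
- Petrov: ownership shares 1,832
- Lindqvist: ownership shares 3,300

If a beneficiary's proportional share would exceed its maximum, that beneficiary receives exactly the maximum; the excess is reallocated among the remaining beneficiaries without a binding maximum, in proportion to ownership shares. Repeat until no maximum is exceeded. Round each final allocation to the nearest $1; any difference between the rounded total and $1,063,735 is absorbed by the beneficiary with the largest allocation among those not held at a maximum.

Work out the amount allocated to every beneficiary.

Dube: $319,016 · Ferraro: $256,420 · Marchetti: $155,400 · Petrov: $118,837 · Lindqvist: $214,062

Ownership shares total: 16,950.
Unconstrained shares: Dube 308,640.04; Ferraro 248,079.32; Marchetti 184,945.55; Petrov 114,971.24; Lindqvist 207,098.85.
Cap binds for Marchetti ($155,400); remaining pool $908,335 reallocated over remaining ownership shares 14,003.
Redistributed shares: Dube 319,016.75 → $319,017; Ferraro 256,419.93 → $256,420; Petrov 118,836.66 → $118,837; Lindqvist 214,061.67 → $214,062.
Rounding difference −$1 applied to Dube → $319,016.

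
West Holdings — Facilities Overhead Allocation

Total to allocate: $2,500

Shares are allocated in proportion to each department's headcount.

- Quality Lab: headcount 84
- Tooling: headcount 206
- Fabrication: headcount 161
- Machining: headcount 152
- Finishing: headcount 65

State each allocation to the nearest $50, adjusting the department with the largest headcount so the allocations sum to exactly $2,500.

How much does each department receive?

Quality Lab: $300; Tooling: $800; Fabrication: $600; Machining: $550; Finishing: $250

Headcount total: 668.
Proportional shares: Quality Lab 84/668 × $2,500 = 314.37; Tooling 206/668 × $2,500 = 770.96; Fabrication 161/668 × $2,500 = 602.54; Machining 152/668 × $2,500 = 568.86; Finishing 65/668 × $2,500 = 243.26.
Rounded to nearest $50: Quality Lab $300; Tooling $750; Fabrication $600; Machining $550; Finishing $250. Sum = $2,450.
Difference $2,500 − $2,450 = +$50 applied to largest headcount (Tooling): Tooling becomes $800.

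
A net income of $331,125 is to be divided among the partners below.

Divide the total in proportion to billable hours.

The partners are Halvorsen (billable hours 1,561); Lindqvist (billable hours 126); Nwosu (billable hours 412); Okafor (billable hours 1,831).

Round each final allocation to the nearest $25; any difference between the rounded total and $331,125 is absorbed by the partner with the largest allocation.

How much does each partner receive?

Billable hours total: 3,930.
Raw shares: Halvorsen 1,561/3,930 × $331,125 = 131,523.19; Lindqvist 126/3,930 × $331,125 = 10,616.22; Nwosu 412/3,930 × $331,125 = 34,713.36; Okafor 1,831/3,930 × $331,125 = 154,272.23.
After rounding ($25): Halvorsen $131,525; Lindqvist $10,625; Nwosu $34,725; Okafor $154,275. Sum = $331,150.
Difference $331,125 − $331,150 = −$25 applied to largest allocation (Okafor): Okafor becomes $154,250.

Halvorsen: $131,525 | Lindqvist: $10,625 | Nwosu: $34,725 | Okafor: $154,250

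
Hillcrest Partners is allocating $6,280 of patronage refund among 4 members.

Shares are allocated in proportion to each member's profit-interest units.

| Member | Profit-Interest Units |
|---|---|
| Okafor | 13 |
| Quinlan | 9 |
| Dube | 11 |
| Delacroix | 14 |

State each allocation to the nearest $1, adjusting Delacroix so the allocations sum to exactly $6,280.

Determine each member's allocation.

Profit-interest units total: 47.
Raw shares: Okafor 13/47 × $6,280 = 1,737.02; Quinlan 9/47 × $6,280 = 1,202.55; Dube 11/47 × $6,280 = 1,469.79; Delacroix 14/47 × $6,280 = 1,870.64.
Rounded to nearest $1: Okafor $1,737; Quinlan $1,203; Dube $1,470; Delacroix $1,871. Sum = $6,281.
Difference $6,280 − $6,281 = −$1 applied to Delacroix: Delacroix becomes $1,870.

Okafor: $1,737 | Quinlan: $1,203 | Dube: $1,470 | Delacroix: $1,870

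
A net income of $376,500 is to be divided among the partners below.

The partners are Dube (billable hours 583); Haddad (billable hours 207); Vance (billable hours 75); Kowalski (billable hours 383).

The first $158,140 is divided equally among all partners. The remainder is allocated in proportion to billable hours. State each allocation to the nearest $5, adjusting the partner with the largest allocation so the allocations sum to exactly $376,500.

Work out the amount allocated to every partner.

Dube: $141,535 · Haddad: $75,755 · Vance: $52,660 · Kowalski: $106,550

$158,140 shared equally gives $39,535 per partner.
Remainder $218,360 by billable hours (total 1,248): Dube 102,006.31 → $102,005; Haddad 36,218.37 → $36,220; Vance 13,122.60 → $13,125; Kowalski 67,012.72 → $67,015.
Rounding difference −$5 on remainder applied to Dube.
Totals: Dube $39,535 + $102,000 = $141,535; Haddad $39,535 + $36,220 = $75,755; Vance $39,535 + $13,125 = $52,660; Kowalski $39,535 + $67,015 = $106,550.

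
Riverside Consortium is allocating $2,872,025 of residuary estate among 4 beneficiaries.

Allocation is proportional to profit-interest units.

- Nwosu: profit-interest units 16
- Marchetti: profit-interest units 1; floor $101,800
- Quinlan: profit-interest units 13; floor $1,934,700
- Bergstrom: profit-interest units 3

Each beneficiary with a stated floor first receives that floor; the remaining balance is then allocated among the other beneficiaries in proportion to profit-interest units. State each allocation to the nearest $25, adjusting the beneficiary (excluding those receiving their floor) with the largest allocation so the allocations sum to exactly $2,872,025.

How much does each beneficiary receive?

Fund the minimums — Marchetti $101,800; Quinlan $1,934,700. Balance $835,525.
Balance split over remaining profit-interest units 19: Nwosu 703,600.00 → $703,600; Bergstrom 131,925.00 → $131,925.

Nwosu: $703,600; Marchetti: $101,800; Quinlan: $1,934,700; Bergstrom: $131,925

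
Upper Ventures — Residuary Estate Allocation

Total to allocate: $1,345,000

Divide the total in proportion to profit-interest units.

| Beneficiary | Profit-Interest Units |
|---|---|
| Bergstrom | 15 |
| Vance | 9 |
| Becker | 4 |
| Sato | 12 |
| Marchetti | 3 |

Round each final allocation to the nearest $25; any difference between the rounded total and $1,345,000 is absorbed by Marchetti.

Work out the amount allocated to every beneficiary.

Combined profit-interest units = 43.
Raw shares: Bergstrom 15/43 × $1,345,000 = 469,186.05; Vance 9/43 × $1,345,000 = 281,511.63; Becker 4/43 × $1,345,000 = 125,116.28; Sato 12/43 × $1,345,000 = 375,348.84; Marchetti 3/43 × $1,345,000 = 93,837.21.
After rounding ($25): Bergstrom $469,175; Vance $281,500; Becker $125,125; Sato $375,350; Marchetti $93,825. Sum = $1,344,975.
Difference $1,345,000 − $1,344,975 = +$25 applied to Marchetti: Marchetti becomes $93,850.

Bergstrom: $469,175; Vance: $281,500; Becker: $125,125; Sato: $375,350; Marchetti: $93,850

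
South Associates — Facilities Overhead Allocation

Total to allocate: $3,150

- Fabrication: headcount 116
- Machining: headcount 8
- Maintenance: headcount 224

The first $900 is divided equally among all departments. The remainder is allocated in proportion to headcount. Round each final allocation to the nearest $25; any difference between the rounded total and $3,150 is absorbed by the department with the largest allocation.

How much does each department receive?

Fabrication: $1,050 | Machining: $350 | Maintenance: $1,750

First tranche $900 split equally: $300 each.
Remainder $2,250 by headcount (total 348): Fabrication 750.00 → $750; Machining 51.72 → $50; Maintenance 1,448.28 → $1,450.
Totals: Fabrication $300 + $750 = $1,050; Machining $300 + $50 = $350; Maintenance $300 + $1,450 = $1,750.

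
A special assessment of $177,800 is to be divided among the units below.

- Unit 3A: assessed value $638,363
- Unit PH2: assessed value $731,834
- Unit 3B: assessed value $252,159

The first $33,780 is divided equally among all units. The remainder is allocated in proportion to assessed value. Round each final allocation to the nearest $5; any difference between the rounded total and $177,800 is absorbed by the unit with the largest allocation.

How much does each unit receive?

First tranche $33,780 split equally: $11,260 each.
Remainder $144,020 by assessed value (total 1,622,356): Unit 3A 56,668.84 → $56,670; Unit PH2 64,966.46 → $64,965; Unit 3B 22,384.69 → $22,385.
Totals: Unit 3A $11,260 + $56,670 = $67,930; Unit PH2 $11,260 + $64,965 = $76,225; Unit 3B $11,260 + $22,385 = $33,645.

Unit 3A: $67,930 · Unit PH2: $76,225 · Unit 3B: $33,645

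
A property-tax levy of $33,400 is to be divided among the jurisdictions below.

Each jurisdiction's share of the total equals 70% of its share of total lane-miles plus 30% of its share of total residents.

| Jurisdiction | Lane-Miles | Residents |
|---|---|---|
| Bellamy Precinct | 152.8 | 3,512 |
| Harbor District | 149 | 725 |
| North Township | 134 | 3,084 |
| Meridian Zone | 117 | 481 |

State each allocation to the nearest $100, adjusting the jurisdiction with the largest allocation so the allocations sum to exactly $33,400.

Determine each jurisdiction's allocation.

Bellamy Precinct: $11,000 | Harbor District: $7,200 | North Township: $9,600 | Meridian Zone: $5,600

Lane-miles total 552.8; residents total 7,802.
Combined weights (70% lane-miles + 30% residents): Bellamy Precinct 0.3285; Harbor District 0.2166; North Township 0.2883; Meridian Zone 0.1667.
Unrounded shares: Bellamy Precinct 10,972.90; Harbor District 7,232.88; North Township 9,628.10; Meridian Zone 5,566.11.
After rounding ($100): Bellamy Precinct $11,000; Harbor District $7,200; North Township $9,600; Meridian Zone $5,600. Sum = $33,400.
Sum already equals the total — no adjustment.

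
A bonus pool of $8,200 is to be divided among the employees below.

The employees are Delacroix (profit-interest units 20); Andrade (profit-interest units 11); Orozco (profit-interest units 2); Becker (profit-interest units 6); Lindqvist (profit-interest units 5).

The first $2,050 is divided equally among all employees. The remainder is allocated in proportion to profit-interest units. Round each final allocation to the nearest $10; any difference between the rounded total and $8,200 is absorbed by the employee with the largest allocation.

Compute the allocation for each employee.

$2,050 shared equally gives $410 per employee.
Remainder $6,150 by profit-interest units (total 44): Delacroix 2,795.45 → $2,800; Andrade 1,537.50 → $1,540; Orozco 279.55 → $280; Becker 838.64 → $840; Lindqvist 698.86 → $700.
Rounding difference −$10 on remainder applied to Delacroix.
Totals: Delacroix $410 + $2,790 = $3,200; Andrade $410 + $1,540 = $1,950; Orozco $410 + $280 = $690; Becker $410 + $840 = $1,250; Lindqvist $410 + $700 = $1,110.

Delacroix: $3,200 · Andrade: $1,950 · Orozco: $690 · Becker: $1,250 · Lindqvist: $1,110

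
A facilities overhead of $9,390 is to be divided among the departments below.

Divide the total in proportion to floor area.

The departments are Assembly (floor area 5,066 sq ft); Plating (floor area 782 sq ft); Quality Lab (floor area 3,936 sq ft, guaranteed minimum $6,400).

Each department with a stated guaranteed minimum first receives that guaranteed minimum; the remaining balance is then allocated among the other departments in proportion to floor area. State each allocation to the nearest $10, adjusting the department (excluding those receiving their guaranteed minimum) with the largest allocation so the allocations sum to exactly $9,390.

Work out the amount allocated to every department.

Assembly: $2,590 · Plating: $400 · Quality Lab: $6,400

Guaranteed amounts: Quality Lab $6,400. Balance $2,990.
Balance split over remaining floor area 5,848: Assembly 2,590.17 → $2,590; Plating 399.83 → $400.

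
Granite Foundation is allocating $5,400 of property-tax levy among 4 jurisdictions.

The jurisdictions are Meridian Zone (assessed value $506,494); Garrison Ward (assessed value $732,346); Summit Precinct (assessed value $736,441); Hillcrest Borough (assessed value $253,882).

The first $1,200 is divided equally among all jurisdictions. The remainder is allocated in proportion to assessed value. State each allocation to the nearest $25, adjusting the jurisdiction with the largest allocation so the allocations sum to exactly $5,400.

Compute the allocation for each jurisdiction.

First tranche $1,200 split equally: $300 each.
Remainder $4,200 by assessed value (total 2,229,163): Meridian Zone 954.29 → $950; Garrison Ward 1,379.82 → $1,375; Summit Precinct 1,387.54 → $1,400; Hillcrest Borough 478.34 → $475.
Totals: Meridian Zone $300 + $950 = $1,250; Garrison Ward $300 + $1,375 = $1,675; Summit Precinct $300 + $1,400 = $1,700; Hillcrest Borough $300 + $475 = $775.

Meridian Zone: $1,250; Garrison Ward: $1,675; Summit Precinct: $1,700; Hillcrest Borough: $775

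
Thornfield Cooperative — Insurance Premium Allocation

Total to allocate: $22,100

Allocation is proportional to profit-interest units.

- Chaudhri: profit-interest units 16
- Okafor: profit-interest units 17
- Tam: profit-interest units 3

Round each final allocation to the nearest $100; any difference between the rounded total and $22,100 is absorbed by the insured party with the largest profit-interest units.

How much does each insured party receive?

Sum of profit-interest units: 36.
Raw shares: Chaudhri 16/36 × $22,100 = 9,822.22; Okafor 17/36 × $22,100 = 10,436.11; Tam 3/36 × $22,100 = 1,841.67.
After rounding ($100): Chaudhri $9,800; Okafor $10,400; Tam $1,800. Sum = $22,000.
Difference $22,100 − $22,000 = +$100 applied to largest profit-interest units (Okafor): Okafor becomes $10,500.

Chaudhri: $9,800 · Okafor: $10,500 · Tam: $1,800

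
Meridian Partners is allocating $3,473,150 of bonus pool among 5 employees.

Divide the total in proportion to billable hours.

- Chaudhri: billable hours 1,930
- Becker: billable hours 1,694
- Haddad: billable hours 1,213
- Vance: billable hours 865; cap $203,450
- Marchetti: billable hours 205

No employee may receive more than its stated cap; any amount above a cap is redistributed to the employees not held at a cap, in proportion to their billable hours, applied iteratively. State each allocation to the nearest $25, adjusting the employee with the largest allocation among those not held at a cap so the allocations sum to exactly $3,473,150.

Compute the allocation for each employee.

Total billable hours = 5,907.
Unconstrained shares: Chaudhri 1,134,785.76; Becker 996,024.39; Haddad 713,209.91; Vance 508,595.69; Marchetti 120,534.24.
Capped: Vance ($203,450); remaining pool $3,269,700 reallocated over remaining billable hours 5,042.
Redistributed shares: Chaudhri 1,251,590.84 → $1,251,600; Becker 1,098,546.57 → $1,098,550; Haddad 786,621.60 → $786,625; Marchetti 132,941.00 → $132,950.
Rounding difference −$25 applied to Chaudhri → $1,251,575.

Chaudhri: $1,251,575; Becker: $1,098,550; Haddad: $786,625; Vance: $203,450; Marchetti: $132,950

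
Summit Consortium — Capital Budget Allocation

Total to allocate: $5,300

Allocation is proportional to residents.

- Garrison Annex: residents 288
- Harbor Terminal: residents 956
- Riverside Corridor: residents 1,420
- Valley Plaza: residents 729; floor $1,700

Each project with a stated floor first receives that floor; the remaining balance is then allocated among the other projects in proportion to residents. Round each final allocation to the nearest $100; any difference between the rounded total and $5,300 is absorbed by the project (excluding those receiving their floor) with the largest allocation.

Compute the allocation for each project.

Garrison Annex: $400 | Harbor Terminal: $1,300 | Riverside Corridor: $1,900 | Valley Plaza: $1,700

Minimums first: Valley Plaza $1,700. Balance $3,600.
Balance split over remaining residents 2,664: Garrison Annex 389.19 → $400; Harbor Terminal 1,291.89 → $1,300; Riverside Corridor 1,918.92 → $1,900.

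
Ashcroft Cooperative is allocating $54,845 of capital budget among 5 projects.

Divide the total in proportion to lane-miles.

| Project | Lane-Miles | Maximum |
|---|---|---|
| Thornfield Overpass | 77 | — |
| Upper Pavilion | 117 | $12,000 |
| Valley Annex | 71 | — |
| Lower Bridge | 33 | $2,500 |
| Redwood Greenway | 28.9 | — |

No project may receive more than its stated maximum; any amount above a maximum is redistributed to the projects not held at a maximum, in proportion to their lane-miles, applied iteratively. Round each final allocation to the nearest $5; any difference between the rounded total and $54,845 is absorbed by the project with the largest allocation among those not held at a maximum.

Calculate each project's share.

Sum of lane-miles: 326.9.
Proportional shares (ignoring caps): Thornfield Overpass 12,918.52; Upper Pavilion 19,629.44; Valley Annex 11,911.88; Lower Bridge 5,536.51; Redwood Greenway 4,848.64.
Capped: Upper Pavilion ($12,000), Lower Bridge ($2,500); balance $40,345 reallocated over remaining lane-miles 176.9.
Redistributed shares: Thornfield Overpass 17,561.14 → $17,560; Valley Annex 16,192.74 → $16,195; Redwood Greenway 6,591.13 → $6,590.

Thornfield Overpass: $17,560; Upper Pavilion: $12,000; Valley Annex: $16,195; Lower Bridge: $2,500; Redwood Greenway: $6,590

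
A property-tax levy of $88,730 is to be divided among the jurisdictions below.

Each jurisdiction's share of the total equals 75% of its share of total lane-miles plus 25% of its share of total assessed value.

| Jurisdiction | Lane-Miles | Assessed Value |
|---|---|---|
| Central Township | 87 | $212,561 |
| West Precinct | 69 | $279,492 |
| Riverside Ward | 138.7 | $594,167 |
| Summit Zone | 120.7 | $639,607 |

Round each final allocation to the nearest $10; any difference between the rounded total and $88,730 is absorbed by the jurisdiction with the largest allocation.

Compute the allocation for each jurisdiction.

Lane-miles total 415.4; assessed value total 1,725,827.
Blended shares (75% lane-miles + 25% assessed value): Central Township 0.1879; West Precinct 0.1651; Riverside Ward 0.3365; Summit Zone 0.3106.
Raw shares: Central Township 16,669.59; West Precinct 14,646.25; Riverside Ward 29,856.86; Summit Zone 27,557.30.
At nearest $10: Central Township $16,670; West Precinct $14,650; Riverside Ward $29,860; Summit Zone $27,560. Sum = $88,740.
Difference $88,730 − $88,740 = −$10 applied to largest allocation (Riverside Ward): Riverside Ward becomes $29,850.

Central Township: $16,670; West Precinct: $14,650; Riverside Ward: $29,850; Summit Zone: $27,560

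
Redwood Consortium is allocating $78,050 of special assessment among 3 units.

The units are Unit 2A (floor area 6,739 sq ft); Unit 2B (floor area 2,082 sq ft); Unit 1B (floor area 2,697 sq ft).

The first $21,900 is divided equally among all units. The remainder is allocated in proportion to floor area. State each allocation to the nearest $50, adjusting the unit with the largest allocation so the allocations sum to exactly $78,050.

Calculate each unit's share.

$21,900 shared equally gives $7,300 per unit.
Remainder $56,150 by floor area (total 11,518): Unit 2A 32,852.48 → $32,850; Unit 2B 10,149.70 → $10,150; Unit 1B 13,147.82 → $13,150.
Totals: Unit 2A $7,300 + $32,850 = $40,150; Unit 2B $7,300 + $10,150 = $17,450; Unit 1B $7,300 + $13,150 = $20,450.

Unit 2A: $40,150; Unit 2B: $17,450; Unit 1B: $20,450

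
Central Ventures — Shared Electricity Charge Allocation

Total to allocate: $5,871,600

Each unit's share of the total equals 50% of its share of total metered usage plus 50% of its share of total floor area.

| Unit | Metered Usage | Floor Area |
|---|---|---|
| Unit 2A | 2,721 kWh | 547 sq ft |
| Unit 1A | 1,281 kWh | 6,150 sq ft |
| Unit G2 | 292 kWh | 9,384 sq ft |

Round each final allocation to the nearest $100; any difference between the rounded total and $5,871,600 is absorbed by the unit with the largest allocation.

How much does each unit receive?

Totals — metered usage 4,294, floor area 16,081.
Blended shares (50% metered usage + 50% floor area): Unit 2A 0.3338; Unit 1A 0.3404; Unit G2 0.3258.
Proportional shares: Unit 2A 1,960,204.87; Unit 1A 1,998,581.50; Unit G2 1,912,813.63.
After rounding ($100): Unit 2A $1,960,200; Unit 1A $1,998,600; Unit G2 $1,912,800. Sum = $5,871,600.
No rounding difference to absorb.

Unit 2A: $1,960,200 | Unit 1A: $1,998,600 | Unit G2: $1,912,800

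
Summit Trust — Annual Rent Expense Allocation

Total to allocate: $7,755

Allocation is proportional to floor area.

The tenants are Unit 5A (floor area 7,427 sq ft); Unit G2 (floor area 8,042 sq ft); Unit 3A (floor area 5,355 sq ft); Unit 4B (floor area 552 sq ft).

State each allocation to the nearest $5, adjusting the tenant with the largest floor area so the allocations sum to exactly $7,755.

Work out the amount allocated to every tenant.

Floor area total: 21,376.
Raw shares: Unit 5A 7,427/21,376 × $7,755 = 2,694.44; Unit G2 8,042/21,376 × $7,755 = 2,917.56; Unit 3A 5,355/21,376 × $7,755 = 1,942.74; Unit 4B 552/21,376 × $7,755 = 200.26.
Rounded to nearest $5: Unit 5A $2,695; Unit G2 $2,920; Unit 3A $1,945; Unit 4B $200. Sum = $7,760.
Difference $7,755 − $7,760 = −$5 applied to largest floor area (Unit G2): Unit G2 becomes $2,915.

Unit 5A: $2,695 · Unit G2: $2,915 · Unit 3A: $1,945 · Unit 4B: $200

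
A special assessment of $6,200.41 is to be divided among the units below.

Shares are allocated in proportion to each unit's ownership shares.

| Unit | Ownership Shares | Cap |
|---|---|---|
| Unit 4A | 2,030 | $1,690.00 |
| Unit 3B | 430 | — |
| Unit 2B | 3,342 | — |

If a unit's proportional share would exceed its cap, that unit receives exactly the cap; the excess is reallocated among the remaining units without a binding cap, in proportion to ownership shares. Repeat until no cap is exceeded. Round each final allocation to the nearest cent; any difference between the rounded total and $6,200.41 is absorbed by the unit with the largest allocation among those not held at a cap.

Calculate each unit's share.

Unit 4A: $1,690.00; Unit 3B: $514.18; Unit 2B: $3,996.23

Total ownership shares = 5,802.
Pro-rata shares before constraints: Unit 4A 2,169.3954; Unit 3B 459.5271; Unit 2B 3,571.4875.
Capped: Unit 4A ($1,690.00); residual $4,510.41 reallocated over remaining ownership shares 3,772.
Redistributed shares: Unit 3B 514.1772 → $514.18; Unit 2B 3,996.2328 → $3,996.23.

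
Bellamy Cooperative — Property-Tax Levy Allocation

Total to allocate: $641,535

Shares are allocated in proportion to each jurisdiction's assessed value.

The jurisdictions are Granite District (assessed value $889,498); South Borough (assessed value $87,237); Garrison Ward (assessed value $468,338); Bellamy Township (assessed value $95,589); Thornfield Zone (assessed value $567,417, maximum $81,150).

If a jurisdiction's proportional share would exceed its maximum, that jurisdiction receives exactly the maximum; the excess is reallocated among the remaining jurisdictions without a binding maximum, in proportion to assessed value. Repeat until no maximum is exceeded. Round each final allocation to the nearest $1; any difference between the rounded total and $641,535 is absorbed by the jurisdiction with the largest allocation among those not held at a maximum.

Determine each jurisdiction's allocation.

Granite District: $323,536 | South Borough: $31,731 | Garrison Ward: $170,349 | Bellamy Township: $34,769 | Thornfield Zone: $81,150

Sum of assessed value: 2,108,079.
Pro-rata shares before constraints: Granite District 270,693.89; South Borough 26,548.15; Garrison Ward 142,525.60; Bellamy Township 29,089.84; Thornfield Zone 172,677.53.
Cap binds for Thornfield Zone ($81,150); residual $560,385 reallocated over remaining assessed value 1,540,662.
Redistributed shares: Granite District 323,537.11 → $323,537; South Borough 31,730.71 → $31,731; Garrison Ward 170,348.58 → $170,349; Bellamy Township 34,768.59 → $34,769.
Rounding difference −$1 applied to Granite District → $323,536.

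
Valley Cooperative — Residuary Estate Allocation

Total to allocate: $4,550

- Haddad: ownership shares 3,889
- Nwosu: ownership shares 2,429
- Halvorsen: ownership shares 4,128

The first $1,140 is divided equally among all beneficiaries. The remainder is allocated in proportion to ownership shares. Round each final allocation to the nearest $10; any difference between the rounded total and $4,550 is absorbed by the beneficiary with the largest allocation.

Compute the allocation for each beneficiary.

Haddad: $1,650 · Nwosu: $1,170 · Halvorsen: $1,730

First tranche $1,140 split equally: $380 each.
Remainder $3,410 by ownership shares (total 10,446): Haddad 1,269.53 → $1,270; Nwosu 792.92 → $790; Halvorsen 1,347.55 → $1,350.
Totals: Haddad $380 + $1,270 = $1,650; Nwosu $380 + $790 = $1,170; Halvorsen $380 + $1,350 = $1,730.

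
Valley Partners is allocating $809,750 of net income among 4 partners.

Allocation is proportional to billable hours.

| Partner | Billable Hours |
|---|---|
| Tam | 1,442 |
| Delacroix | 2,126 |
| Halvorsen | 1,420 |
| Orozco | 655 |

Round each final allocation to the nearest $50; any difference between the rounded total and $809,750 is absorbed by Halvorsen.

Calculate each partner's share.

Tam: $206,900 · Delacroix: $305,050 · Halvorsen: $203,800 · Orozco: $94,000

Billable hours total: 5,643.
Pro-rata amounts: Tam 1,442/5,643 × $809,750 = 206,921.76; Delacroix 2,126/5,643 × $809,750 = 305,073.28; Halvorsen 1,420/5,643 × $809,750 = 203,764.84; Orozco 655/5,643 × $809,750 = 93,990.12.
Rounded to nearest $50: Tam $206,900; Delacroix $305,050; Halvorsen $203,750; Orozco $94,000. Sum = $809,700.
Difference $809,750 − $809,700 = +$50 applied to Halvorsen: Halvorsen becomes $203,800.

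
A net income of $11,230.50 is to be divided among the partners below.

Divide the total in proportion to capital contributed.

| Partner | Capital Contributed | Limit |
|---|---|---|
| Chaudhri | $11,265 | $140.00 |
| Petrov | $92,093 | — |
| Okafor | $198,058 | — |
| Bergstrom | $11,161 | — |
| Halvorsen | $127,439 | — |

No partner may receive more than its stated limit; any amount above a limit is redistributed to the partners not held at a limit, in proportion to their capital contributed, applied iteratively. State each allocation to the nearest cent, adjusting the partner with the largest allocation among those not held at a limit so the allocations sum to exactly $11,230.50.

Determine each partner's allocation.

Chaudhri: $140.00; Petrov: $2,382.17; Okafor: $5,123.17; Bergstrom: $288.70; Halvorsen: $3,296.46

Capital contributed total: 440,016.
Proportional shares (ignoring caps): Chaudhri 287.5159; Petrov 2,350.4837; Okafor 5,055.0216; Bergstrom 284.8615; Halvorsen 3,252.6174.
Capped: Chaudhri ($140.00); balance $11,090.50 reallocated over remaining capital contributed 428,751.
Shares after redistribution: Petrov 2,382.1692 → $2,382.17; Okafor 5,123.1653 → $5,123.17; Bergstrom 288.7015 → $288.70; Halvorsen 3,296.4640 → $3,296.46.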